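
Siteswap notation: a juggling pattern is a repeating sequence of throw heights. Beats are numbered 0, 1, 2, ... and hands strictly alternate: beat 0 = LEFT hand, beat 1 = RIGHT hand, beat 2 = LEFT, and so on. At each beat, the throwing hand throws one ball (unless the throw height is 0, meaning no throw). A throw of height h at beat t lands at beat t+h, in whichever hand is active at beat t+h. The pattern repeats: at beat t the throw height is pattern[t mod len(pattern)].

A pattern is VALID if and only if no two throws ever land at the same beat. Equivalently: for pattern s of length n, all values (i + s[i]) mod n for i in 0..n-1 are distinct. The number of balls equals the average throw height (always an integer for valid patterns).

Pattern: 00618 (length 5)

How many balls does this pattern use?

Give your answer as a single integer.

Pattern = [0, 0, 6, 1, 8], length n = 5
  position 0: throw height = 0, running sum = 0
  position 1: throw height = 0, running sum = 0
  position 2: throw height = 6, running sum = 6
  position 3: throw height = 1, running sum = 7
  position 4: throw height = 8, running sum = 15
Total sum = 15; balls = sum / n = 15 / 5 = 3

Answer: 3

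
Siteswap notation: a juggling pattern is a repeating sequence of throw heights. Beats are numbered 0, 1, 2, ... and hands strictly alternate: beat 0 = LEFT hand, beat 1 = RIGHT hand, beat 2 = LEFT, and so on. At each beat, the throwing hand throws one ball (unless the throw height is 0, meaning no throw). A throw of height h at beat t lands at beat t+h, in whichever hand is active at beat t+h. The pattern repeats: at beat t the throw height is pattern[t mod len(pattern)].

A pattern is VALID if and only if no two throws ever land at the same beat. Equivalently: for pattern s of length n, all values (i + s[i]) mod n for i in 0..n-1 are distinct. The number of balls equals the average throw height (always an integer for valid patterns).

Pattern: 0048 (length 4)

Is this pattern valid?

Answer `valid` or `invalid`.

i=0: (i + s[i]) mod n = (0 + 0) mod 4 = 0
i=1: (i + s[i]) mod n = (1 + 0) mod 4 = 1
i=2: (i + s[i]) mod n = (2 + 4) mod 4 = 2
i=3: (i + s[i]) mod n = (3 + 8) mod 4 = 3
Residues: [0, 1, 2, 3], distinct: True

Answer: valid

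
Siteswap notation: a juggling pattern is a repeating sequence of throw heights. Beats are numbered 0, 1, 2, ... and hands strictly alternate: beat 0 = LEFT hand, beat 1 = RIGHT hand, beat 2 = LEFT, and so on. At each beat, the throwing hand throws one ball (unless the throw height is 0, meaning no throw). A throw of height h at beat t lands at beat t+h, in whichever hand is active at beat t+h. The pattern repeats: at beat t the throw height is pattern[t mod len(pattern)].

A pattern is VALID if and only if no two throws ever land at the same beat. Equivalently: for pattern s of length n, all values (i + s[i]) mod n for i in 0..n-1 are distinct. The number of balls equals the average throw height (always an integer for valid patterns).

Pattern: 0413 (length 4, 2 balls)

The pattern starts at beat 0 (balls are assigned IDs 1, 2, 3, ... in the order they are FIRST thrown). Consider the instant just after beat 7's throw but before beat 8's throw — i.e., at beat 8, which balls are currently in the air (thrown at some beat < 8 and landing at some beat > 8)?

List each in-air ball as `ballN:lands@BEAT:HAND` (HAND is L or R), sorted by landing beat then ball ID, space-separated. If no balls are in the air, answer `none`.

Answer: ball1:lands@9:R ball2:lands@10:L

Derivation:
Beat 1 (R): throw ball1 h=4 -> lands@5:R; in-air after throw: [b1@5:R]
Beat 2 (L): throw ball2 h=1 -> lands@3:R; in-air after throw: [b2@3:R b1@5:R]
Beat 3 (R): throw ball2 h=3 -> lands@6:L; in-air after throw: [b1@5:R b2@6:L]
Beat 5 (R): throw ball1 h=4 -> lands@9:R; in-air after throw: [b2@6:L b1@9:R]
Beat 6 (L): throw ball2 h=1 -> lands@7:R; in-air after throw: [b2@7:R b1@9:R]
Beat 7 (R): throw ball2 h=3 -> lands@10:L; in-air after throw: [b1@9:R b2@10:L]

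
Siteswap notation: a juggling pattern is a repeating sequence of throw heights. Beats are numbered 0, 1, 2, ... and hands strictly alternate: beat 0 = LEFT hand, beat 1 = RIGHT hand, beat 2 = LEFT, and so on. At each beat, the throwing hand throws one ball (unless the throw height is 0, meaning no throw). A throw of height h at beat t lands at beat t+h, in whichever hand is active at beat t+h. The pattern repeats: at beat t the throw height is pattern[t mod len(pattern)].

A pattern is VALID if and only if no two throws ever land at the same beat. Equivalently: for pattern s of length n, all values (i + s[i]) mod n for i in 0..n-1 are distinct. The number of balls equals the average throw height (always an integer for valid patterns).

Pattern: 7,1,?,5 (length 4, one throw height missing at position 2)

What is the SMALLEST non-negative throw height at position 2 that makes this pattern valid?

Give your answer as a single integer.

Answer: 3

Derivation:
i=0: (0 + 7) mod 4 = 3
i=1: (1 + 1) mod 4 = 2
i=2: s[i]=? (unknown)
i=3: (3 + 5) mod 4 = 0
Known residues: [0, 2, 3]; need a permutation of 0..3, so missing residue r = 1
Need (2 + s) mod 4 = 1; smallest s = (1 - 2) mod 4 = 3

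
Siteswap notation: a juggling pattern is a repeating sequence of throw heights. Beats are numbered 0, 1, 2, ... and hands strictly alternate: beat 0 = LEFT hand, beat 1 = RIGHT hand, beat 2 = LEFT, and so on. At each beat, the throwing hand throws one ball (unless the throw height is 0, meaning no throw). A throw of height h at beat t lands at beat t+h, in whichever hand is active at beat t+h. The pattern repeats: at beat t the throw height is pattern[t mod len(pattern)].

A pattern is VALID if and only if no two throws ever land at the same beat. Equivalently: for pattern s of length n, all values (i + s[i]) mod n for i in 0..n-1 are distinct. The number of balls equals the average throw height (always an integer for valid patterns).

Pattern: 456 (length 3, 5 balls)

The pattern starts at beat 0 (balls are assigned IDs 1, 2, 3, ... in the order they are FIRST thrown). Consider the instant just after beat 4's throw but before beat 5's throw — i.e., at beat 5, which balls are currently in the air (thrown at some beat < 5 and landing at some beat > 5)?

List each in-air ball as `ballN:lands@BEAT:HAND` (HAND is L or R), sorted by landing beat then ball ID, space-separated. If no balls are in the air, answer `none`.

Answer: ball2:lands@6:L ball4:lands@7:R ball3:lands@8:L ball1:lands@9:R

Derivation:
Beat 0 (L): throw ball1 h=4 -> lands@4:L; in-air after throw: [b1@4:L]
Beat 1 (R): throw ball2 h=5 -> lands@6:L; in-air after throw: [b1@4:L b2@6:L]
Beat 2 (L): throw ball3 h=6 -> lands@8:L; in-air after throw: [b1@4:L b2@6:L b3@8:L]
Beat 3 (R): throw ball4 h=4 -> lands@7:R; in-air after throw: [b1@4:L b2@6:L b4@7:R b3@8:L]
Beat 4 (L): throw ball1 h=5 -> lands@9:R; in-air after throw: [b2@6:L b4@7:R b3@8:L b1@9:R]
Beat 5 (R): throw ball5 h=6 -> lands@11:R; in-air after throw: [b2@6:L b4@7:R b3@8:L b1@9:R b5@11:R]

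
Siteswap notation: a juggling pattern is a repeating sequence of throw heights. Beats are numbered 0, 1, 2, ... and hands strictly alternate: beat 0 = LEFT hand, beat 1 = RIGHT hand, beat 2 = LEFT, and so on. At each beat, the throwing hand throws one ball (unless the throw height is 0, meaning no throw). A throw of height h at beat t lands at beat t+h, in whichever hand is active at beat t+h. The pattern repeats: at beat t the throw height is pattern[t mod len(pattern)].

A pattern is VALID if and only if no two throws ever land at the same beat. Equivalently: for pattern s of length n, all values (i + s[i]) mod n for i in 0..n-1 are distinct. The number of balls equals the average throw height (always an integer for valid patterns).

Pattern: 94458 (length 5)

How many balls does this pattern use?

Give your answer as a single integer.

Answer: 6

Derivation:
Pattern = [9, 4, 4, 5, 8], length n = 5
  position 0: throw height = 9, running sum = 9
  position 1: throw height = 4, running sum = 13
  position 2: throw height = 4, running sum = 17
  position 3: throw height = 5, running sum = 22
  position 4: throw height = 8, running sum = 30
Total sum = 30; balls = sum / n = 30 / 5 = 6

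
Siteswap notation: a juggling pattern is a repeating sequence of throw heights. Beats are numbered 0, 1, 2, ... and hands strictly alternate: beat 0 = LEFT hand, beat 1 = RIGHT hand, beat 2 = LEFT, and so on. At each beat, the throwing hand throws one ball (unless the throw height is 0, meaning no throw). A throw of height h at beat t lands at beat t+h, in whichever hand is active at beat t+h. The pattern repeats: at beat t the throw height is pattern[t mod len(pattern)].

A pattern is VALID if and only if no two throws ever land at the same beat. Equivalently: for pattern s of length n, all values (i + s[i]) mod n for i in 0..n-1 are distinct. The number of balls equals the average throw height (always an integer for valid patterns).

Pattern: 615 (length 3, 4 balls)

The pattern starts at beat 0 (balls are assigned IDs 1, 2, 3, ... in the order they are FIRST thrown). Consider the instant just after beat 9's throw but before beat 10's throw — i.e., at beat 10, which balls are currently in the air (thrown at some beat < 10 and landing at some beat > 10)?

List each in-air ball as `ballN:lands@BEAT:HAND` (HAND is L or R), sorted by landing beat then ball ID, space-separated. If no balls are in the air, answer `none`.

Answer: ball1:lands@12:L ball2:lands@13:R ball3:lands@15:R

Derivation:
Beat 0 (L): throw ball1 h=6 -> lands@6:L; in-air after throw: [b1@6:L]
Beat 1 (R): throw ball2 h=1 -> lands@2:L; in-air after throw: [b2@2:L b1@6:L]
Beat 2 (L): throw ball2 h=5 -> lands@7:R; in-air after throw: [b1@6:L b2@7:R]
Beat 3 (R): throw ball3 h=6 -> lands@9:R; in-air after throw: [b1@6:L b2@7:R b3@9:R]
Beat 4 (L): throw ball4 h=1 -> lands@5:R; in-air after throw: [b4@5:R b1@6:L b2@7:R b3@9:R]
Beat 5 (R): throw ball4 h=5 -> lands@10:L; in-air after throw: [b1@6:L b2@7:R b3@9:R b4@10:L]
Beat 6 (L): throw ball1 h=6 -> lands@12:L; in-air after throw: [b2@7:R b3@9:R b4@10:L b1@12:L]
Beat 7 (R): throw ball2 h=1 -> lands@8:L; in-air after throw: [b2@8:L b3@9:R b4@10:L b1@12:L]
Beat 8 (L): throw ball2 h=5 -> lands@13:R; in-air after throw: [b3@9:R b4@10:L b1@12:L b2@13:R]
Beat 9 (R): throw ball3 h=6 -> lands@15:R; in-air after throw: [b4@10:L b1@12:L b2@13:R b3@15:R]
Beat 10 (L): throw ball4 h=1 -> lands@11:R; in-air after throw: [b4@11:R b1@12:L b2@13:R b3@15:R]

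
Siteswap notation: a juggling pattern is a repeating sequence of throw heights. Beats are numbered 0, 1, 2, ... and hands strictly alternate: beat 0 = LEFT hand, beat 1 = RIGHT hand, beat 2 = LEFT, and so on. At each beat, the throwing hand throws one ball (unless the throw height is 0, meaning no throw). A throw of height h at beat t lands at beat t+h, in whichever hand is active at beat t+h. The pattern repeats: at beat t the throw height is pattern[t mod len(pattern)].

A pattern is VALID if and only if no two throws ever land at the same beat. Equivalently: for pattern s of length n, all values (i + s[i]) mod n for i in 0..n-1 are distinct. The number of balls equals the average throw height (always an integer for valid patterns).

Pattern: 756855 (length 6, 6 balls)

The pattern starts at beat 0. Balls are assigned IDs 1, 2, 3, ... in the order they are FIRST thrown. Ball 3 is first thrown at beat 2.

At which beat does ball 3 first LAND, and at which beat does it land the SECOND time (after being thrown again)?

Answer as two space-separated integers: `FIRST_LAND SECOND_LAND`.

Beat 0 (L): throw ball1 h=7 -> lands@7:R; in-air after throw: [b1@7:R]
Beat 1 (R): throw ball2 h=5 -> lands@6:L; in-air after throw: [b2@6:L b1@7:R]
Beat 2 (L): throw ball3 h=6 -> lands@8:L; in-air after throw: [b2@6:L b1@7:R b3@8:L]
Beat 3 (R): throw ball4 h=8 -> lands@11:R; in-air after throw: [b2@6:L b1@7:R b3@8:L b4@11:R]
Beat 4 (L): throw ball5 h=5 -> lands@9:R; in-air after throw: [b2@6:L b1@7:R b3@8:L b5@9:R b4@11:R]
Beat 5 (R): throw ball6 h=5 -> lands@10:L; in-air after throw: [b2@6:L b1@7:R b3@8:L b5@9:R b6@10:L b4@11:R]
Beat 6 (L): throw ball2 h=7 -> lands@13:R; in-air after throw: [b1@7:R b3@8:L b5@9:R b6@10:L b4@11:R b2@13:R]
Beat 7 (R): throw ball1 h=5 -> lands@12:L; in-air after throw: [b3@8:L b5@9:R b6@10:L b4@11:R b1@12:L b2@13:R]
Beat 8 (L): throw ball3 h=6 -> lands@14:L; in-air after throw: [b5@9:R b6@10:L b4@11:R b1@12:L b2@13:R b3@14:L]
Beat 9 (R): throw ball5 h=8 -> lands@17:R; in-air after throw: [b6@10:L b4@11:R b1@12:L b2@13:R b3@14:L b5@17:R]
Beat 10 (L): throw ball6 h=5 -> lands@15:R; in-air after throw: [b4@11:R b1@12:L b2@13:R b3@14:L b6@15:R b5@17:R]
Beat 11 (R): throw ball4 h=5 -> lands@16:L; in-air after throw: [b1@12:L b2@13:R b3@14:L b6@15:R b4@16:L b5@17:R]
Beat 12 (L): throw ball1 h=7 -> lands@19:R; in-air after throw: [b2@13:R b3@14:L b6@15:R b4@16:L b5@17:R b1@19:R]
Beat 13 (R): throw ball2 h=5 -> lands@18:L; in-air after throw: [b3@14:L b6@15:R b4@16:L b5@17:R b2@18:L b1@19:R]
Beat 14 (L): throw ball3 h=6 -> lands@20:L; in-air after throw: [b6@15:R b4@16:L b5@17:R b2@18:L b1@19:R b3@20:L]
Ball 3: thrown@2 h=6 -> first land @8; rethrown@8 h=6 -> second land @14

Answer: 8 14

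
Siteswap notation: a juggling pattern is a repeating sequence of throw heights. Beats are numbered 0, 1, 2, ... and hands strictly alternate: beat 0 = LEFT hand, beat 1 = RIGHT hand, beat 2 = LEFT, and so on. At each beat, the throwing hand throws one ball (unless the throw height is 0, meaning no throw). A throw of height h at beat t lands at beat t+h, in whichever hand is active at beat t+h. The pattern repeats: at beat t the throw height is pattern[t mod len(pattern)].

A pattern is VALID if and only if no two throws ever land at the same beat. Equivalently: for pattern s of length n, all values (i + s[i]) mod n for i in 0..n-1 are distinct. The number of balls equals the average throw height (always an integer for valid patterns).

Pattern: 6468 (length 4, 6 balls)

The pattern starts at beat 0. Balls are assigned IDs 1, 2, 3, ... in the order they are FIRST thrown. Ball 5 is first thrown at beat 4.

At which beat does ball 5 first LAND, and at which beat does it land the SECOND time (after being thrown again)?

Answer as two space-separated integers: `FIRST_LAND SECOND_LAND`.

Beat 0 (L): throw ball1 h=6 -> lands@6:L; in-air after throw: [b1@6:L]
Beat 1 (R): throw ball2 h=4 -> lands@5:R; in-air after throw: [b2@5:R b1@6:L]
Beat 2 (L): throw ball3 h=6 -> lands@8:L; in-air after throw: [b2@5:R b1@6:L b3@8:L]
Beat 3 (R): throw ball4 h=8 -> lands@11:R; in-air after throw: [b2@5:R b1@6:L b3@8:L b4@11:R]
Beat 4 (L): throw ball5 h=6 -> lands@10:L; in-air after throw: [b2@5:R b1@6:L b3@8:L b5@10:L b4@11:R]
Beat 5 (R): throw ball2 h=4 -> lands@9:R; in-air after throw: [b1@6:L b3@8:L b2@9:R b5@10:L b4@11:R]
Beat 6 (L): throw ball1 h=6 -> lands@12:L; in-air after throw: [b3@8:L b2@9:R b5@10:L b4@11:R b1@12:L]
Beat 7 (R): throw ball6 h=8 -> lands@15:R; in-air after throw: [b3@8:L b2@9:R b5@10:L b4@11:R b1@12:L b6@15:R]
Beat 8 (L): throw ball3 h=6 -> lands@14:L; in-air after throw: [b2@9:R b5@10:L b4@11:R b1@12:L b3@14:L b6@15:R]
Beat 9 (R): throw ball2 h=4 -> lands@13:R; in-air after throw: [b5@10:L b4@11:R b1@12:L b2@13:R b3@14:L b6@15:R]
Beat 10 (L): throw ball5 h=6 -> lands@16:L; in-air after throw: [b4@11:R b1@12:L b2@13:R b3@14:L b6@15:R b5@16:L]
Beat 11 (R): throw ball4 h=8 -> lands@19:R; in-air after throw: [b1@12:L b2@13:R b3@14:L b6@15:R b5@16:L b4@19:R]
Beat 12 (L): throw ball1 h=6 -> lands@18:L; in-air after throw: [b2@13:R b3@14:L b6@15:R b5@16:L b1@18:L b4@19:R]
Beat 13 (R): throw ball2 h=4 -> lands@17:R; in-air after throw: [b3@14:L b6@15:R b5@16:L b2@17:R b1@18:L b4@19:R]
Beat 14 (L): throw ball3 h=6 -> lands@20:L; in-air after throw: [b6@15:R b5@16:L b2@17:R b1@18:L b4@19:R b3@20:L]
Beat 15 (R): throw ball6 h=8 -> lands@23:R; in-air after throw: [b5@16:L b2@17:R b1@18:L b4@19:R b3@20:L b6@23:R]
Beat 16 (L): throw ball5 h=6 -> lands@22:L; in-air after throw: [b2@17:R b1@18:L b4@19:R b3@20:L b5@22:L b6@23:R]
Ball 5: thrown@4 h=6 -> first land @10; rethrown@10 h=6 -> second land @16

Answer: 10 16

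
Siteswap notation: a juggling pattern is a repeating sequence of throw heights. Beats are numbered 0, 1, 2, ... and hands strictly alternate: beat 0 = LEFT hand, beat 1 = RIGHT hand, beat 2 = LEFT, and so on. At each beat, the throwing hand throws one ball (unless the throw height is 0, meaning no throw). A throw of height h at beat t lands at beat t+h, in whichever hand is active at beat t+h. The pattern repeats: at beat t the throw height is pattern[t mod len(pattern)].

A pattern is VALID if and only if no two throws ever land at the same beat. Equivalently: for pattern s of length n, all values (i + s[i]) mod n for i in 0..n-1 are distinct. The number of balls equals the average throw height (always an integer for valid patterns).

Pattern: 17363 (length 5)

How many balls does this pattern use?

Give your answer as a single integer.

Answer: 4

Derivation:
Pattern = [1, 7, 3, 6, 3], length n = 5
  position 0: throw height = 1, running sum = 1
  position 1: throw height = 7, running sum = 8
  position 2: throw height = 3, running sum = 11
  position 3: throw height = 6, running sum = 17
  position 4: throw height = 3, running sum = 20
Total sum = 20; balls = sum / n = 20 / 5 = 4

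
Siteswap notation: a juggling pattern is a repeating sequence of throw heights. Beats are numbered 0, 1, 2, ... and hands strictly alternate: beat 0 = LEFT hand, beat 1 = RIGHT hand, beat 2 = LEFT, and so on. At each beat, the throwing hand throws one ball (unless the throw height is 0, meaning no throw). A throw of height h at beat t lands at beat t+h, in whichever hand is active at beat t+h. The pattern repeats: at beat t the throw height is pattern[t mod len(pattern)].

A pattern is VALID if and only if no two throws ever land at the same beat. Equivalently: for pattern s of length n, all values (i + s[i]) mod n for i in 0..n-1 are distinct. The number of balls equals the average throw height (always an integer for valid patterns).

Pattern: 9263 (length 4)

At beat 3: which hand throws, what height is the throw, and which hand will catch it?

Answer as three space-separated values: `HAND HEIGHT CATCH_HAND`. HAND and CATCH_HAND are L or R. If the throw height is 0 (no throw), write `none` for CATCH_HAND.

Answer: R 3 L

Derivation:
Beat 3: 3 mod 2 = 1, so hand = R
Throw height = pattern[3 mod 4] = pattern[3] = 3
Lands at beat 3+3=6, 6 mod 2 = 0, so catch hand = L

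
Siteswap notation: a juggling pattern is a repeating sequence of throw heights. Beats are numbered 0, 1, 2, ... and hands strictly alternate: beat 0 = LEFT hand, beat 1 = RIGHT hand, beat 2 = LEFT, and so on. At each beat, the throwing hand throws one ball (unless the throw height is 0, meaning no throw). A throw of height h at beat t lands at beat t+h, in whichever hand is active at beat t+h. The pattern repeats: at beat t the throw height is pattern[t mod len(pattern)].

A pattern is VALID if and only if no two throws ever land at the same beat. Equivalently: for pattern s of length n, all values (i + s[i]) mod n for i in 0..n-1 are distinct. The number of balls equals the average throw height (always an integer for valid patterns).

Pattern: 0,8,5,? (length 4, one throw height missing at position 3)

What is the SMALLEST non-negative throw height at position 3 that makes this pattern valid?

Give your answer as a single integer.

Answer: 3

Derivation:
i=0: (0 + 0) mod 4 = 0
i=1: (1 + 8) mod 4 = 1
i=2: (2 + 5) mod 4 = 3
i=3: s[i]=? (unknown)
Known residues: [0, 1, 3]; need a permutation of 0..3, so missing residue r = 2
Need (3 + s) mod 4 = 2; smallest s = (2 - 3) mod 4 = 3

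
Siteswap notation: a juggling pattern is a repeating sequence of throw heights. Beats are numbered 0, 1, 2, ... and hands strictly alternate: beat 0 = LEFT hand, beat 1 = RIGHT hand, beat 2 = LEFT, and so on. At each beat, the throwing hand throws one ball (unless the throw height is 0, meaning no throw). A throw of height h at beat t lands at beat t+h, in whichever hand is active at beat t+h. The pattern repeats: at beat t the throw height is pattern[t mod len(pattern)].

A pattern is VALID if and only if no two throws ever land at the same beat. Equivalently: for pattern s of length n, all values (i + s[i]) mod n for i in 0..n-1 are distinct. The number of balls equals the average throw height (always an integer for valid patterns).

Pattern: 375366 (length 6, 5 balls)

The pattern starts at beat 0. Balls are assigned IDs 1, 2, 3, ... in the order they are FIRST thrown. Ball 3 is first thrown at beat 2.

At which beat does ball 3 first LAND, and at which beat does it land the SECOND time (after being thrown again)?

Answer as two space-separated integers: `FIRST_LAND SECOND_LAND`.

Answer: 7 14

Derivation:
Beat 0 (L): throw ball1 h=3 -> lands@3:R; in-air after throw: [b1@3:R]
Beat 1 (R): throw ball2 h=7 -> lands@8:L; in-air after throw: [b1@3:R b2@8:L]
Beat 2 (L): throw ball3 h=5 -> lands@7:R; in-air after throw: [b1@3:R b3@7:R b2@8:L]
Beat 3 (R): throw ball1 h=3 -> lands@6:L; in-air after throw: [b1@6:L b3@7:R b2@8:L]
Beat 4 (L): throw ball4 h=6 -> lands@10:L; in-air after throw: [b1@6:L b3@7:R b2@8:L b4@10:L]
Beat 5 (R): throw ball5 h=6 -> lands@11:R; in-air after throw: [b1@6:L b3@7:R b2@8:L b4@10:L b5@11:R]
Beat 6 (L): throw ball1 h=3 -> lands@9:R; in-air after throw: [b3@7:R b2@8:L b1@9:R b4@10:L b5@11:R]
Beat 7 (R): throw ball3 h=7 -> lands@14:L; in-air after throw: [b2@8:L b1@9:R b4@10:L b5@11:R b3@14:L]
Beat 8 (L): throw ball2 h=5 -> lands@13:R; in-air after throw: [b1@9:R b4@10:L b5@11:R b2@13:R b3@14:L]
Beat 9 (R): throw ball1 h=3 -> lands@12:L; in-air after throw: [b4@10:L b5@11:R b1@12:L b2@13:R b3@14:L]
Beat 10 (L): throw ball4 h=6 -> lands@16:L; in-air after throw: [b5@11:R b1@12:L b2@13:R b3@14:L b4@16:L]
Beat 11 (R): throw ball5 h=6 -> lands@17:R; in-air after throw: [b1@12:L b2@13:R b3@14:L b4@16:L b5@17:R]
Beat 12 (L): throw ball1 h=3 -> lands@15:R; in-air after throw: [b2@13:R b3@14:L b1@15:R b4@16:L b5@17:R]
Beat 13 (R): throw ball2 h=7 -> lands@20:L; in-air after throw: [b3@14:L b1@15:R b4@16:L b5@17:R b2@20:L]
Beat 14 (L): throw ball3 h=5 -> lands@19:R; in-air after throw: [b1@15:R b4@16:L b5@17:R b3@19:R b2@20:L]
Ball 3: thrown@2 h=5 -> first land @7; rethrown@7 h=7 -> second land @14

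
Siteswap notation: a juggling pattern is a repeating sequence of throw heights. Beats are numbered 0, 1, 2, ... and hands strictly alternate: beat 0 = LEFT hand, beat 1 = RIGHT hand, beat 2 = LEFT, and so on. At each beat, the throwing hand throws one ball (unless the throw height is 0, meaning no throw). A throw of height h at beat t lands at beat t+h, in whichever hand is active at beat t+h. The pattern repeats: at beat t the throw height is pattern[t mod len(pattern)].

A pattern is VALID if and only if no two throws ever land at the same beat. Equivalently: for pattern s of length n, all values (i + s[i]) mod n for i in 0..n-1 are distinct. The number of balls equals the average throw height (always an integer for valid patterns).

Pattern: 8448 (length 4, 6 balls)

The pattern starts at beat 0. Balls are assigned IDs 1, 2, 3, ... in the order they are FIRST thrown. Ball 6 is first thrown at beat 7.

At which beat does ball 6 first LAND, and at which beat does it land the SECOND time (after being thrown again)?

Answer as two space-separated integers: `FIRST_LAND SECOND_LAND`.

Answer: 15 23

Derivation:
Beat 0 (L): throw ball1 h=8 -> lands@8:L; in-air after throw: [b1@8:L]
Beat 1 (R): throw ball2 h=4 -> lands@5:R; in-air after throw: [b2@5:R b1@8:L]
Beat 2 (L): throw ball3 h=4 -> lands@6:L; in-air after throw: [b2@5:R b3@6:L b1@8:L]
Beat 3 (R): throw ball4 h=8 -> lands@11:R; in-air after throw: [b2@5:R b3@6:L b1@8:L b4@11:R]
Beat 4 (L): throw ball5 h=8 -> lands@12:L; in-air after throw: [b2@5:R b3@6:L b1@8:L b4@11:R b5@12:L]
Beat 5 (R): throw ball2 h=4 -> lands@9:R; in-air after throw: [b3@6:L b1@8:L b2@9:R b4@11:R b5@12:L]
Beat 6 (L): throw ball3 h=4 -> lands@10:L; in-air after throw: [b1@8:L b2@9:R b3@10:L b4@11:R b5@12:L]
Beat 7 (R): throw ball6 h=8 -> lands@15:R; in-air after throw: [b1@8:L b2@9:R b3@10:L b4@11:R b5@12:L b6@15:R]
Beat 8 (L): throw ball1 h=8 -> lands@16:L; in-air after throw: [b2@9:R b3@10:L b4@11:R b5@12:L b6@15:R b1@16:L]
Beat 9 (R): throw ball2 h=4 -> lands@13:R; in-air after throw: [b3@10:L b4@11:R b5@12:L b2@13:R b6@15:R b1@16:L]
Beat 10 (L): throw ball3 h=4 -> lands@14:L; in-air after throw: [b4@11:R b5@12:L b2@13:R b3@14:L b6@15:R b1@16:L]
Beat 11 (R): throw ball4 h=8 -> lands@19:R; in-air after throw: [b5@12:L b2@13:R b3@14:L b6@15:R b1@16:L b4@19:R]
Beat 12 (L): throw ball5 h=8 -> lands@20:L; in-air after throw: [b2@13:R b3@14:L b6@15:R b1@16:L b4@19:R b5@20:L]
Beat 13 (R): throw ball2 h=4 -> lands@17:R; in-air after throw: [b3@14:L b6@15:R b1@16:L b2@17:R b4@19:R b5@20:L]
Beat 14 (L): throw ball3 h=4 -> lands@18:L; in-air after throw: [b6@15:R b1@16:L b2@17:R b3@18:L b4@19:R b5@20:L]
Beat 15 (R): throw ball6 h=8 -> lands@23:R; in-air after throw: [b1@16:L b2@17:R b3@18:L b4@19:R b5@20:L b6@23:R]
Beat 16 (L): throw ball1 h=8 -> lands@24:L; in-air after throw: [b2@17:R b3@18:L b4@19:R b5@20:L b6@23:R b1@24:L]
Ball 6: thrown@7 h=8 -> first land @15; rethrown@15 h=8 -> second land @23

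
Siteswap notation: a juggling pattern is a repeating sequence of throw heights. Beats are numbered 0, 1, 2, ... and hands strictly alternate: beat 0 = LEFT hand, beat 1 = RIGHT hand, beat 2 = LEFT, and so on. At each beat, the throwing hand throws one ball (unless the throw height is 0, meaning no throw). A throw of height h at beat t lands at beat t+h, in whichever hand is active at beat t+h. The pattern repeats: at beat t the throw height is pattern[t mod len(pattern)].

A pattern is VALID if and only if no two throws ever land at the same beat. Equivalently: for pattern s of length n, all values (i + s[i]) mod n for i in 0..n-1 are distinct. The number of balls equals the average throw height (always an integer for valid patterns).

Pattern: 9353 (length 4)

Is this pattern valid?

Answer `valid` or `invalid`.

i=0: (i + s[i]) mod n = (0 + 9) mod 4 = 1
i=1: (i + s[i]) mod n = (1 + 3) mod 4 = 0
i=2: (i + s[i]) mod n = (2 + 5) mod 4 = 3
i=3: (i + s[i]) mod n = (3 + 3) mod 4 = 2
Residues: [1, 0, 3, 2], distinct: True

Answer: valid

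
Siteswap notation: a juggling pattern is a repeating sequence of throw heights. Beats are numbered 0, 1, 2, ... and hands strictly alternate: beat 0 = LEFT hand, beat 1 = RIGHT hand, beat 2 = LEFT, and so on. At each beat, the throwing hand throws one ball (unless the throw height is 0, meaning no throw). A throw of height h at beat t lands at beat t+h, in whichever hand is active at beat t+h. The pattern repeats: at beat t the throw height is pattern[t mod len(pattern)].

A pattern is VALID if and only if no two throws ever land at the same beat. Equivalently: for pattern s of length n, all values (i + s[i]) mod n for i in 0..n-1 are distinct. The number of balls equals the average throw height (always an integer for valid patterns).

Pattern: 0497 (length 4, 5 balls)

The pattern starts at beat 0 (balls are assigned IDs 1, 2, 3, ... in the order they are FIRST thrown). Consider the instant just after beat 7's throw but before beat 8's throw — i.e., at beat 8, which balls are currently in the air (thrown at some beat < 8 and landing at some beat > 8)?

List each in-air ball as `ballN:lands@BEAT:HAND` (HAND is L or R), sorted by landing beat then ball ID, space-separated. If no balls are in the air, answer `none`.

Answer: ball1:lands@9:R ball3:lands@10:L ball2:lands@11:R ball5:lands@14:L ball4:lands@15:R

Derivation:
Beat 1 (R): throw ball1 h=4 -> lands@5:R; in-air after throw: [b1@5:R]
Beat 2 (L): throw ball2 h=9 -> lands@11:R; in-air after throw: [b1@5:R b2@11:R]
Beat 3 (R): throw ball3 h=7 -> lands@10:L; in-air after throw: [b1@5:R b3@10:L b2@11:R]
Beat 5 (R): throw ball1 h=4 -> lands@9:R; in-air after throw: [b1@9:R b3@10:L b2@11:R]
Beat 6 (L): throw ball4 h=9 -> lands@15:R; in-air after throw: [b1@9:R b3@10:L b2@11:R b4@15:R]
Beat 7 (R): throw ball5 h=7 -> lands@14:L; in-air after throw: [b1@9:R b3@10:L b2@11:R b5@14:L b4@15:R]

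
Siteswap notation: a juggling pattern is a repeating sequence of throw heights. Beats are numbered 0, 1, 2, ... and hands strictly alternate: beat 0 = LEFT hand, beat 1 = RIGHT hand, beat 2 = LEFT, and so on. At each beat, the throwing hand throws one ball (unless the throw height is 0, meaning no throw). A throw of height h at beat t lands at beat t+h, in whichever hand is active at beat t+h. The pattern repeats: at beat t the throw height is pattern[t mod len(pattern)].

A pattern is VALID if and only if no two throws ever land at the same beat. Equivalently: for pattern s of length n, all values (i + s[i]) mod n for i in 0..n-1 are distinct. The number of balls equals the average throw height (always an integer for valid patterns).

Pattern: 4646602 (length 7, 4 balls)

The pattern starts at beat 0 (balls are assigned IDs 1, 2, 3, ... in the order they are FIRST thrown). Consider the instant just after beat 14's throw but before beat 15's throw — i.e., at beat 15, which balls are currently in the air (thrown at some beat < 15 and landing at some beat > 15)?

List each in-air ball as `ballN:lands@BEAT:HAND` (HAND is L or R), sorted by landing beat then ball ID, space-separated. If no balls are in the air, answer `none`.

Answer: ball1:lands@16:L ball2:lands@17:R ball3:lands@18:L

Derivation:
Beat 0 (L): throw ball1 h=4 -> lands@4:L; in-air after throw: [b1@4:L]
Beat 1 (R): throw ball2 h=6 -> lands@7:R; in-air after throw: [b1@4:L b2@7:R]
Beat 2 (L): throw ball3 h=4 -> lands@6:L; in-air after throw: [b1@4:L b3@6:L b2@7:R]
Beat 3 (R): throw ball4 h=6 -> lands@9:R; in-air after throw: [b1@4:L b3@6:L b2@7:R b4@9:R]
Beat 4 (L): throw ball1 h=6 -> lands@10:L; in-air after throw: [b3@6:L b2@7:R b4@9:R b1@10:L]
Beat 6 (L): throw ball3 h=2 -> lands@8:L; in-air after throw: [b2@7:R b3@8:L b4@9:R b1@10:L]
Beat 7 (R): throw ball2 h=4 -> lands@11:R; in-air after throw: [b3@8:L b4@9:R b1@10:L b2@11:R]
Beat 8 (L): throw ball3 h=6 -> lands@14:L; in-air after throw: [b4@9:R b1@10:L b2@11:R b3@14:L]
Beat 9 (R): throw ball4 h=4 -> lands@13:R; in-air after throw: [b1@10:L b2@11:R b4@13:R b3@14:L]
Beat 10 (L): throw ball1 h=6 -> lands@16:L; in-air after throw: [b2@11:R b4@13:R b3@14:L b1@16:L]
Beat 11 (R): throw ball2 h=6 -> lands@17:R; in-air after throw: [b4@13:R b3@14:L b1@16:L b2@17:R]
Beat 13 (R): throw ball4 h=2 -> lands@15:R; in-air after throw: [b3@14:L b4@15:R b1@16:L b2@17:R]
Beat 14 (L): throw ball3 h=4 -> lands@18:L; in-air after throw: [b4@15:R b1@16:L b2@17:R b3@18:L]
Beat 15 (R): throw ball4 h=6 -> lands@21:R; in-air after throw: [b1@16:L b2@17:R b3@18:L b4@21:R]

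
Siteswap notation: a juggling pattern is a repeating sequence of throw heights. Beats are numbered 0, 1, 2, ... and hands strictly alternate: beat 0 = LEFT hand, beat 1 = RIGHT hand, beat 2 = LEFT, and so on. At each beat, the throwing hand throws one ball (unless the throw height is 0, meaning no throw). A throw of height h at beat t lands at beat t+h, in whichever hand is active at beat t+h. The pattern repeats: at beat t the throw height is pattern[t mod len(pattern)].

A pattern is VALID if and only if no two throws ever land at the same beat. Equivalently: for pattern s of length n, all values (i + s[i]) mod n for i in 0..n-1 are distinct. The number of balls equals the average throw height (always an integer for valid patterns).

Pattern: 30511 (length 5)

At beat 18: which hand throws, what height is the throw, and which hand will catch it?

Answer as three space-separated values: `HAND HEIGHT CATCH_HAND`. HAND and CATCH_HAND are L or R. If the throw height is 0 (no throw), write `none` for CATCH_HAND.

Beat 18: 18 mod 2 = 0, so hand = L
Throw height = pattern[18 mod 5] = pattern[3] = 1
Lands at beat 18+1=19, 19 mod 2 = 1, so catch hand = R

Answer: L 1 R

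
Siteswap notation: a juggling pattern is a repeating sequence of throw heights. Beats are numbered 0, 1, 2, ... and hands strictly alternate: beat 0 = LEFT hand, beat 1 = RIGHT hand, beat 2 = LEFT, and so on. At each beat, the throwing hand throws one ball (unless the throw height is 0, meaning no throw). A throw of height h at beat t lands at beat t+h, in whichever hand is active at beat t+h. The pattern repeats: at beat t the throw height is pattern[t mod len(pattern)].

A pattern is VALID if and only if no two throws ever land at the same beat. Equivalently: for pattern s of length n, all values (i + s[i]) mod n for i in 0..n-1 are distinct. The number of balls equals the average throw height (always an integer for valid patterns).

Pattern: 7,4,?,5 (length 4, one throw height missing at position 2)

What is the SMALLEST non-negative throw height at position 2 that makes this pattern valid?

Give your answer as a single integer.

i=0: (0 + 7) mod 4 = 3
i=1: (1 + 4) mod 4 = 1
i=2: s[i]=? (unknown)
i=3: (3 + 5) mod 4 = 0
Known residues: [0, 1, 3]; need a permutation of 0..3, so missing residue r = 2
Need (2 + s) mod 4 = 2; smallest s = (2 - 2) mod 4 = 0

Answer: 0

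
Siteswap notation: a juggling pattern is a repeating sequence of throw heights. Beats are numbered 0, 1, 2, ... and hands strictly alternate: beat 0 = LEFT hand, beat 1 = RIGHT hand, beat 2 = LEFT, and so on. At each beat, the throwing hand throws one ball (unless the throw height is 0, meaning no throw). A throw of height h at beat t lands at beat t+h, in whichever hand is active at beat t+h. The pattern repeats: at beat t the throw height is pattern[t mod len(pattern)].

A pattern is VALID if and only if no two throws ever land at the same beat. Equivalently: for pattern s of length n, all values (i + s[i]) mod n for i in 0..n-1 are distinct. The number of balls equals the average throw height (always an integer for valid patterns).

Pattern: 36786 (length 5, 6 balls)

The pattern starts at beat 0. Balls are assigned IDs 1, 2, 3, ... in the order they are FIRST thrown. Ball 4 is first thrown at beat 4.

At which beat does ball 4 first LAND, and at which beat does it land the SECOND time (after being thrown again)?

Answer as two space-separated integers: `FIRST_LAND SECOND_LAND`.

Beat 0 (L): throw ball1 h=3 -> lands@3:R; in-air after throw: [b1@3:R]
Beat 1 (R): throw ball2 h=6 -> lands@7:R; in-air after throw: [b1@3:R b2@7:R]
Beat 2 (L): throw ball3 h=7 -> lands@9:R; in-air after throw: [b1@3:R b2@7:R b3@9:R]
Beat 3 (R): throw ball1 h=8 -> lands@11:R; in-air after throw: [b2@7:R b3@9:R b1@11:R]
Beat 4 (L): throw ball4 h=6 -> lands@10:L; in-air after throw: [b2@7:R b3@9:R b4@10:L b1@11:R]
Beat 5 (R): throw ball5 h=3 -> lands@8:L; in-air after throw: [b2@7:R b5@8:L b3@9:R b4@10:L b1@11:R]
Beat 6 (L): throw ball6 h=6 -> lands@12:L; in-air after throw: [b2@7:R b5@8:L b3@9:R b4@10:L b1@11:R b6@12:L]
Beat 7 (R): throw ball2 h=7 -> lands@14:L; in-air after throw: [b5@8:L b3@9:R b4@10:L b1@11:R b6@12:L b2@14:L]
Beat 8 (L): throw ball5 h=8 -> lands@16:L; in-air after throw: [b3@9:R b4@10:L b1@11:R b6@12:L b2@14:L b5@16:L]
Beat 9 (R): throw ball3 h=6 -> lands@15:R; in-air after throw: [b4@10:L b1@11:R b6@12:L b2@14:L b3@15:R b5@16:L]
Beat 10 (L): throw ball4 h=3 -> lands@13:R; in-air after throw: [b1@11:R b6@12:L b4@13:R b2@14:L b3@15:R b5@16:L]
Beat 11 (R): throw ball1 h=6 -> lands@17:R; in-air after throw: [b6@12:L b4@13:R b2@14:L b3@15:R b5@16:L b1@17:R]
Beat 12 (L): throw ball6 h=7 -> lands@19:R; in-air after throw: [b4@13:R b2@14:L b3@15:R b5@16:L b1@17:R b6@19:R]
Beat 13 (R): throw ball4 h=8 -> lands@21:R; in-air after throw: [b2@14:L b3@15:R b5@16:L b1@17:R b6@19:R b4@21:R]
Ball 4: thrown@4 h=6 -> first land @10; rethrown@10 h=3 -> second land @13

Answer: 10 13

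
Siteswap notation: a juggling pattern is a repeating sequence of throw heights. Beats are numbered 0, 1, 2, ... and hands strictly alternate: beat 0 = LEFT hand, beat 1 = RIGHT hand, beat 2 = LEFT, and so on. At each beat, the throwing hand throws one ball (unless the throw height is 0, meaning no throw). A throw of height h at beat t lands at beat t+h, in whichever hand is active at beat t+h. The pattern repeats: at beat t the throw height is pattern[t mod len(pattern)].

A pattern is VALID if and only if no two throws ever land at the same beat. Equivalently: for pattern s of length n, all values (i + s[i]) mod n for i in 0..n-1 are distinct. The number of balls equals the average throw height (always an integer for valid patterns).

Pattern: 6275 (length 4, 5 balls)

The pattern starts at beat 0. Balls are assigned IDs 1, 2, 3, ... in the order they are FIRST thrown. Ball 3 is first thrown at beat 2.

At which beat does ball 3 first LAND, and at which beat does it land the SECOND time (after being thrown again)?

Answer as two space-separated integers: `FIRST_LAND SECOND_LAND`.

Answer: 9 11

Derivation:
Beat 0 (L): throw ball1 h=6 -> lands@6:L; in-air after throw: [b1@6:L]
Beat 1 (R): throw ball2 h=2 -> lands@3:R; in-air after throw: [b2@3:R b1@6:L]
Beat 2 (L): throw ball3 h=7 -> lands@9:R; in-air after throw: [b2@3:R b1@6:L b3@9:R]
Beat 3 (R): throw ball2 h=5 -> lands@8:L; in-air after throw: [b1@6:L b2@8:L b3@9:R]
Beat 4 (L): throw ball4 h=6 -> lands@10:L; in-air after throw: [b1@6:L b2@8:L b3@9:R b4@10:L]
Beat 5 (R): throw ball5 h=2 -> lands@7:R; in-air after throw: [b1@6:L b5@7:R b2@8:L b3@9:R b4@10:L]
Beat 6 (L): throw ball1 h=7 -> lands@13:R; in-air after throw: [b5@7:R b2@8:L b3@9:R b4@10:L b1@13:R]
Beat 7 (R): throw ball5 h=5 -> lands@12:L; in-air after throw: [b2@8:L b3@9:R b4@10:L b5@12:L b1@13:R]
Beat 8 (L): throw ball2 h=6 -> lands@14:L; in-air after throw: [b3@9:R b4@10:L b5@12:L b1@13:R b2@14:L]
Beat 9 (R): throw ball3 h=2 -> lands@11:R; in-air after throw: [b4@10:L b3@11:R b5@12:L b1@13:R b2@14:L]
Beat 10 (L): throw ball4 h=7 -> lands@17:R; in-air after throw: [b3@11:R b5@12:L b1@13:R b2@14:L b4@17:R]
Beat 11 (R): throw ball3 h=5 -> lands@16:L; in-air after throw: [b5@12:L b1@13:R b2@14:L b3@16:L b4@17:R]
Ball 3: thrown@2 h=7 -> first land @9; rethrown@9 h=2 -> second land @11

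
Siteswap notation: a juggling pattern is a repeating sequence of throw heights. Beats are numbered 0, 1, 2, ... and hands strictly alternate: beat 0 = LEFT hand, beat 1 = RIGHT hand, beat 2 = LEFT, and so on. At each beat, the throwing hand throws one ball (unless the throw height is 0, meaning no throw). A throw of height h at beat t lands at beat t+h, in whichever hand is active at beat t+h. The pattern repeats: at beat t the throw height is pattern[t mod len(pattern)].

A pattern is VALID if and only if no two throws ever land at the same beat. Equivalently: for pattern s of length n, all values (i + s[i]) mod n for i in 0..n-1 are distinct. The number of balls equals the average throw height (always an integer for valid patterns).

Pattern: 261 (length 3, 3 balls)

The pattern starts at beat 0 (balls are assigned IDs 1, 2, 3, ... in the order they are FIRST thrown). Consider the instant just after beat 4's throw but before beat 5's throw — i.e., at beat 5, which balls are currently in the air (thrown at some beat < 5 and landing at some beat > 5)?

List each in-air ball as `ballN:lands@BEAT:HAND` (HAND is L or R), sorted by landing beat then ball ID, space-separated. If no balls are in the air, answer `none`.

Beat 0 (L): throw ball1 h=2 -> lands@2:L; in-air after throw: [b1@2:L]
Beat 1 (R): throw ball2 h=6 -> lands@7:R; in-air after throw: [b1@2:L b2@7:R]
Beat 2 (L): throw ball1 h=1 -> lands@3:R; in-air after throw: [b1@3:R b2@7:R]
Beat 3 (R): throw ball1 h=2 -> lands@5:R; in-air after throw: [b1@5:R b2@7:R]
Beat 4 (L): throw ball3 h=6 -> lands@10:L; in-air after throw: [b1@5:R b2@7:R b3@10:L]
Beat 5 (R): throw ball1 h=1 -> lands@6:L; in-air after throw: [b1@6:L b2@7:R b3@10:L]

Answer: ball2:lands@7:R ball3:lands@10:L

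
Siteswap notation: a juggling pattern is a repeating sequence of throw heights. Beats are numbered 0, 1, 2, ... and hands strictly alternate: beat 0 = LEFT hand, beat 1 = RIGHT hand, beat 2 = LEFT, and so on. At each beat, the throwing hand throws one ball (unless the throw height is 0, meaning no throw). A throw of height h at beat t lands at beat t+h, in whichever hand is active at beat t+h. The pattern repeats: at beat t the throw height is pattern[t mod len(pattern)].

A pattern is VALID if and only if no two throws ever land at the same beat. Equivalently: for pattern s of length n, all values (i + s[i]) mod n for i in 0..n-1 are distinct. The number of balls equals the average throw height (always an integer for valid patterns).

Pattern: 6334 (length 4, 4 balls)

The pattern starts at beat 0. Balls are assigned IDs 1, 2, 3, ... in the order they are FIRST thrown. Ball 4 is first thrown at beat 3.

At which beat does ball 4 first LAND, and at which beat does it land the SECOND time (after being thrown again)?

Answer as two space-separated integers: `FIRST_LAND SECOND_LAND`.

Answer: 7 11

Derivation:
Beat 0 (L): throw ball1 h=6 -> lands@6:L; in-air after throw: [b1@6:L]
Beat 1 (R): throw ball2 h=3 -> lands@4:L; in-air after throw: [b2@4:L b1@6:L]
Beat 2 (L): throw ball3 h=3 -> lands@5:R; in-air after throw: [b2@4:L b3@5:R b1@6:L]
Beat 3 (R): throw ball4 h=4 -> lands@7:R; in-air after throw: [b2@4:L b3@5:R b1@6:L b4@7:R]
Beat 4 (L): throw ball2 h=6 -> lands@10:L; in-air after throw: [b3@5:R b1@6:L b4@7:R b2@10:L]
Beat 5 (R): throw ball3 h=3 -> lands@8:L; in-air after throw: [b1@6:L b4@7:R b3@8:L b2@10:L]
Beat 6 (L): throw ball1 h=3 -> lands@9:R; in-air after throw: [b4@7:R b3@8:L b1@9:R b2@10:L]
Beat 7 (R): throw ball4 h=4 -> lands@11:R; in-air after throw: [b3@8:L b1@9:R b2@10:L b4@11:R]
Beat 8 (L): throw ball3 h=6 -> lands@14:L; in-air after throw: [b1@9:R b2@10:L b4@11:R b3@14:L]
Beat 9 (R): throw ball1 h=3 -> lands@12:L; in-air after throw: [b2@10:L b4@11:R b1@12:L b3@14:L]
Beat 10 (L): throw ball2 h=3 -> lands@13:R; in-air after throw: [b4@11:R b1@12:L b2@13:R b3@14:L]
Beat 11 (R): throw ball4 h=4 -> lands@15:R; in-air after throw: [b1@12:L b2@13:R b3@14:L b4@15:R]
Ball 4: thrown@3 h=4 -> first land @7; rethrown@7 h=4 -> second land @11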